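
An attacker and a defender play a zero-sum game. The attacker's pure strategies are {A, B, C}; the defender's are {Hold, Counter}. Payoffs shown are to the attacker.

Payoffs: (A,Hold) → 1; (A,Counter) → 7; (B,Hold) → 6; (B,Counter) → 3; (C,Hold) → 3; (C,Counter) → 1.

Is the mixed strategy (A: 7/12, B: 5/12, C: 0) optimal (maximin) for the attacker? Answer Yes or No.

No

Against Hold this mix gives (7/12)·1 + (5/12)·6 = 37/12.
Against Counter this mix gives (7/12)·7 + (5/12)·3 = 16/3.
The defender will play Hold, holding the attacker to 37/12. Shifting weight toward the row that does better against Hold would raise this floor (the equalizing mix achieves 13/3 against both Hold and Counter), so the proposed strategy is not optimal.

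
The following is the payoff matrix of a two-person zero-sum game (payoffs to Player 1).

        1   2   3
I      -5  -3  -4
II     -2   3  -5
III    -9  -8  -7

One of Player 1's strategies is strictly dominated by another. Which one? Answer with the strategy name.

I gives a strictly higher payoff than III against every column: -5 > -9, -3 > -8, -4 > -7.
So III is strictly dominated and Player 1 never plays it.

III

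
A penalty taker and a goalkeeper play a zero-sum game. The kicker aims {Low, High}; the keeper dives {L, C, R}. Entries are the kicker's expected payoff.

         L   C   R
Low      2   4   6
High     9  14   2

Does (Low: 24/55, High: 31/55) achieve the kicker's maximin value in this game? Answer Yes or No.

Against L this mix gives (24/55)·2 + (31/55)·9 = 327/55.
Against C this mix gives (24/55)·4 + (31/55)·14 = 106/11.
Against R this mix gives (24/55)·6 + (31/55)·2 = 206/55.
The keeper will play R, holding the kicker to 206/55. Shifting weight toward the row that does better against R would raise this floor (the equalizing mix achieves 50/11 against both R and L), so the proposed strategy is not optimal.

No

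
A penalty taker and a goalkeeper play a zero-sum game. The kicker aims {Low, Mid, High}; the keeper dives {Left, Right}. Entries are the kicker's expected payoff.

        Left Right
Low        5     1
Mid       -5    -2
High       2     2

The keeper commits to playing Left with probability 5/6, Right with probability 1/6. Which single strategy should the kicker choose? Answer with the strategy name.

Expected payoff of Low: (5/6)·5 + (1/6)·1 = 13/3.
Expected payoff of Mid: (5/6)·(-5) + (1/6)·(-2) = -9/2.
Expected payoff of High: (5/6)·2 + (1/6)·2 = 2.
The largest is 13/3, so the kicker's best response is Low.

Low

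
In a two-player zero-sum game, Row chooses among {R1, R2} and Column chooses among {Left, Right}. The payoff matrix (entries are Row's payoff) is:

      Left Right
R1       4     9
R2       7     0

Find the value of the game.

21/4

Row minima: R1 → 4, R2 → 0; maximin = 4.
Column maxima: Left → 7, Right → 9; minimax = 7.
4 ≠ 7, so there is no saddle point; optimal play is mixed.
Let Row play R1 with probability p. Expected payoff against Left: 4p + 7(1−p) = −3p + 7; against Right: 9p + 0(1−p) = 9p.
Setting these equal: −3p + 7 = 9p ⇒ −12p = -7 ⇒ p = 7/12, and the value is (-3)·(7/12) + 7 = 21/4.
For Column: with q = P(Left), equating R1's and R2's payoffs gives −5q + 9 = 7q ⇒ q = 3/4.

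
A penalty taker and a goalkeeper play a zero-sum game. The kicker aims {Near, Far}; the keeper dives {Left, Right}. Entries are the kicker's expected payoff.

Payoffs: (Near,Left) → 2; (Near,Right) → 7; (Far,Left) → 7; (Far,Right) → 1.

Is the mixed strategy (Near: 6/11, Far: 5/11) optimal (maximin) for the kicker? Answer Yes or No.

Yes

Against Left this mix gives (6/11)·2 + (5/11)·7 = 47/11.
Against Right this mix gives (6/11)·7 + (5/11)·1 = 47/11.
All of the keeper's active replies (Left, Right) yield 47/11, and no column does worse for the kicker. The mix makes the keeper indifferent and guarantees 47/11, so it is optimal.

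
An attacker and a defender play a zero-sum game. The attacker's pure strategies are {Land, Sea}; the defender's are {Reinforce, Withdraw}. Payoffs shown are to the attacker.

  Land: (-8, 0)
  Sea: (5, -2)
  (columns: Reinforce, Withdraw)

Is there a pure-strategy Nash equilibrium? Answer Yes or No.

Row minima: Land → -8, Sea → -2; maximin = -2.
Column maxima: Reinforce → 5, Withdraw → 0; minimax = 0.
-2 ≠ 0, so no pure-strategy equilibrium exists.

No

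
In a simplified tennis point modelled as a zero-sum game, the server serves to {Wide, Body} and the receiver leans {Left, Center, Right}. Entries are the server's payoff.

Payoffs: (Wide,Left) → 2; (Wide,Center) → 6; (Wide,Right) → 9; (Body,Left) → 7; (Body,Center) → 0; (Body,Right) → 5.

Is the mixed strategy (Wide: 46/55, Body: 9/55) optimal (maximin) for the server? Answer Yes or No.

Against Left this mix gives (46/55)·2 + (9/55)·7 = 31/11.
Against Center this mix gives (46/55)·6 + (9/55)·0 = 276/55.
Against Right this mix gives (46/55)·9 + (9/55)·5 = 459/55.
The receiver will play Left, holding the server to 31/11. Shifting weight toward the row that does better against Left would raise this floor (the equalizing mix achieves 42/11 against both Left and Center), so the proposed strategy is not optimal.

No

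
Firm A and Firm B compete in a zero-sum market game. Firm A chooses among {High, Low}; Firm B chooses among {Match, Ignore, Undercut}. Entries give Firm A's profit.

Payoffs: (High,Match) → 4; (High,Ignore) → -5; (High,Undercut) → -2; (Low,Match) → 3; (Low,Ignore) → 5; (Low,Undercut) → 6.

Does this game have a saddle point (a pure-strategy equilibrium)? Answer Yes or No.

Row minima: High → -5, Low → 3; maximin = 3.
Column maxima: Match → 4, Ignore → 5, Undercut → 6; minimax = 4.
3 ≠ 4, so no pure-strategy equilibrium exists.

No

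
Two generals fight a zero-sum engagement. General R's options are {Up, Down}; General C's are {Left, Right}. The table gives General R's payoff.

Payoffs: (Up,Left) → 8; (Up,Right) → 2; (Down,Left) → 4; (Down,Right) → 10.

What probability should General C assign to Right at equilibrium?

Row minima: Up → 2, Down → 4; maximin = 4.
Column maxima: Left → 8, Right → 10; minimax = 8.
4 ≠ 8, so there is no saddle point; optimal play is mixed.
Let General R play Up with probability p. Expected payoff against Left: 8p + 4(1−p) = 4p + 4; against Right: 2p + 10(1−p) = −8p + 10.
Setting these equal: 4p + 4 = −8p + 10 ⇒ 12p = 6 ⇒ p = 1/2, and the value is (4)·(1/2) + 4 = 6.
For General C: with q = P(Left), equating Up's and Down's payoffs gives 6q + 2 = −6q + 10 ⇒ q = 2/3.

1/3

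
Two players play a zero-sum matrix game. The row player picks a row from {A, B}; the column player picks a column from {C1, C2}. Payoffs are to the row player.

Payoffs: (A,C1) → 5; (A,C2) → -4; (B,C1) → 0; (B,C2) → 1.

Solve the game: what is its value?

Row minima: A → -4, B → 0; maximin = 0.
Column maxima: C1 → 5, C2 → 1; minimax = 1.
0 ≠ 1, so there is no saddle point; optimal play is mixed.
Let the row player play A with probability p. Expected payoff against C1: 5p + 0(1−p) = 5p; against C2: (-4)p + 1(1−p) = −5p + 1.
Setting these equal: 5p = −5p + 1 ⇒ 10p = 1 ⇒ p = 1/10, and the value is (5)·(1/10) = 1/2.
For the column player: with q = P(C1), equating A's and B's payoffs gives 9q − 4 = −q + 1 ⇒ q = 1/2.

1/2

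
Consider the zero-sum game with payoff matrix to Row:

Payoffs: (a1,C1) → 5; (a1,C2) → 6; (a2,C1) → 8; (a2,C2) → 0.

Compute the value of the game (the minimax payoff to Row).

Row minima: a1 → 5, a2 → 0; maximin = 5.
Column maxima: C1 → 8, C2 → 6; minimax = 6.
5 ≠ 6, so there is no saddle point; optimal play is mixed.
Let Row play a1 with probability p. Expected payoff against C1: 5p + 8(1−p) = −3p + 8; against C2: 6p + 0(1−p) = 6p.
Setting these equal: −3p + 8 = 6p ⇒ −9p = -8 ⇒ p = 8/9, and the value is (-3)·(8/9) + 8 = 16/3.
For Column: with q = P(C1), equating a1's and a2's payoffs gives −q + 6 = 8q ⇒ q = 2/3.

16/3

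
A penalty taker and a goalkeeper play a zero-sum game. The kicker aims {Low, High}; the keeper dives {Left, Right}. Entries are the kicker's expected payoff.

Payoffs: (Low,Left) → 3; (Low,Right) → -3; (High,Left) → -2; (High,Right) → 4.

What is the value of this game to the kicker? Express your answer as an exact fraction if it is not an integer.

Row minima: Low → -3, High → -2; maximin = -2.
Column maxima: Left → 3, Right → 4; minimax = 3.
-2 ≠ 3, so there is no saddle point; optimal play is mixed.
Let the kicker play Low with probability p. Expected payoff against Left: 3p + (-2)(1−p) = 5p − 2; against Right: (-3)p + 4(1−p) = −7p + 4.
Setting these equal: 5p − 2 = −7p + 4 ⇒ 12p = 6 ⇒ p = 1/2, and the value is (5)·(1/2) − 2 = 1/2.
For the keeper: with q = P(Left), equating Low's and High's payoffs gives 6q − 3 = −6q + 4 ⇒ q = 7/12.

1/2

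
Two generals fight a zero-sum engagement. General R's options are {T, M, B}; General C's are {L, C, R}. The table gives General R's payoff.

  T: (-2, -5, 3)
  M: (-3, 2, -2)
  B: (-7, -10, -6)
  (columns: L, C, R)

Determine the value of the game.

Row minima: T → -5, M → -3, B → -10; maximin = -3.
Column maxima: L → -2, C → 2, R → 3; minimax = -2.
-3 ≠ -2, so there is no saddle point; optimal play is mixed.
B is strictly dominated by T, so General R never plays it.
R is strictly dominated by L (it gives General R strictly more in every row), so General C never plays it.
On the remaining 2×2 (T, M vs L, C):
Let General R play T with probability p. Expected payoff against L: (-2)p + (-3)(1−p) = p − 3; against C: (-5)p + 2(1−p) = −7p + 2.
Setting these equal: p − 3 = −7p + 2 ⇒ 8p = 5 ⇒ p = 5/8, and the value is (1)·(5/8) − 3 = -19/8.
For General C: with q = P(L), equating T's and M's payoffs gives 3q − 5 = −5q + 2 ⇒ q = 7/8.

-19/8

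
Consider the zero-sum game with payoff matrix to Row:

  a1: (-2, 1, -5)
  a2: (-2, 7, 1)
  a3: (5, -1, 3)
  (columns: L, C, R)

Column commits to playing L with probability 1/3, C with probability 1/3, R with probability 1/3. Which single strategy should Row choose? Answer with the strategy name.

a3

Expected payoff of a1: (1/3)·(-2) + (1/3)·1 + (1/3)·(-5) = -2.
Expected payoff of a2: (1/3)·(-2) + (1/3)·7 + (1/3)·1 = 2.
Expected payoff of a3: (1/3)·5 + (1/3)·(-1) + (1/3)·3 = 7/3.
The largest is 7/3, so Row's best response is a3.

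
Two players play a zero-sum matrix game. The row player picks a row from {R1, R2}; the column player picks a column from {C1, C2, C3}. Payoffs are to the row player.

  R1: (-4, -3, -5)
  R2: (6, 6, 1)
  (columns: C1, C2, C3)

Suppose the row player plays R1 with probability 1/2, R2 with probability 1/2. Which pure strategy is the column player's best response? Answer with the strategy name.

If the column player plays C1, the row player's expected payoff is (1/2)·(-4) + (1/2)·6 = 1.
If the column player plays C2, the row player's expected payoff is (1/2)·(-3) + (1/2)·6 = 3/2.
If the column player plays C3, the row player's expected payoff is (1/2)·(-5) + (1/2)·1 = -2.
The column player minimizes the row player's payoff; the smallest is -2, so the best response is C3.

C3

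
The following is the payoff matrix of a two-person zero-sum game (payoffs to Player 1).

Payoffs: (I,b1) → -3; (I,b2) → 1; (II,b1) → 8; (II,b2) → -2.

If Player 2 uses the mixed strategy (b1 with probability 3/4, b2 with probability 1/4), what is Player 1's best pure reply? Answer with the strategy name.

Expected payoff of I: (3/4)·(-3) + (1/4)·1 = -2.
Expected payoff of II: (3/4)·8 + (1/4)·(-2) = 11/2.
The largest is 11/2, so Player 1's best response is II.

II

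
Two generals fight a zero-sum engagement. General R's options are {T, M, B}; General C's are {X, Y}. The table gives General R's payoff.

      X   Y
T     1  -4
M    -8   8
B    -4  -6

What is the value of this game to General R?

-8/7

Row minima: T → -4, M → -8, B → -6; maximin = -4.
Column maxima: X → 1, Y → 8; minimax = 1.
-4 ≠ 1, so there is no saddle point; optimal play is mixed.
B is strictly dominated by T, so General R never plays it.
On the remaining 2×2 (T, M vs X, Y):
Let General R play T with probability p. Expected payoff against X: 1p + (-8)(1−p) = 9p − 8; against Y: (-4)p + 8(1−p) = −12p + 8.
Setting these equal: 9p − 8 = −12p + 8 ⇒ 21p = 16 ⇒ p = 16/21, and the value is (9)·(16/21) − 8 = -8/7.
For General C: with q = P(X), equating T's and M's payoffs gives 5q − 4 = −16q + 8 ⇒ q = 4/7.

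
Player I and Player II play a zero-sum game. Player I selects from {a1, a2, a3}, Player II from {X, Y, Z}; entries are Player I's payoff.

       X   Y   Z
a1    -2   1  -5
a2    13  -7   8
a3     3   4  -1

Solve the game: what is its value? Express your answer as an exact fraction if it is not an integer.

Row minima: a1 → -5, a2 → -7, a3 → -1; maximin = -1.
Column maxima: X → 13, Y → 4, Z → 8; minimax = 4.
-1 ≠ 4, so there is no saddle point; optimal play is mixed.
a1 is strictly dominated by a3, so Player I never plays it.
X is strictly dominated by Z (it gives Player I strictly more in every row), so Player II never plays it.
On the remaining 2×2 (a2, a3 vs Y, Z):
Let Player I play a2 with probability p. Expected payoff against Y: (-7)p + 4(1−p) = −11p + 4; against Z: 8p + (-1)(1−p) = 9p − 1.
Setting these equal: −11p + 4 = 9p − 1 ⇒ −20p = -5 ⇒ p = 1/4, and the value is (-11)·(1/4) + 4 = 5/4.
For Player II: with q = P(Y), equating a2's and a3's payoffs gives −15q + 8 = 5q − 1 ⇒ q = 9/20.

5/4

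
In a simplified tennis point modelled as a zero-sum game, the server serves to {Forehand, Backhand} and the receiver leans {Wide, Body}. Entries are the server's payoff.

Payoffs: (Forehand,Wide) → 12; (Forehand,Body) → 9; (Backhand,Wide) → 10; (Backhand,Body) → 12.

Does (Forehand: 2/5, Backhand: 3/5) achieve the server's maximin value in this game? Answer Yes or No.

Yes

Against Wide this mix gives (2/5)·12 + (3/5)·10 = 54/5.
Against Body this mix gives (2/5)·9 + (3/5)·12 = 54/5.
All of the receiver's active replies (Wide, Body) yield 54/5, and no column does worse for the server. The mix makes the receiver indifferent and guarantees 54/5, so it is optimal.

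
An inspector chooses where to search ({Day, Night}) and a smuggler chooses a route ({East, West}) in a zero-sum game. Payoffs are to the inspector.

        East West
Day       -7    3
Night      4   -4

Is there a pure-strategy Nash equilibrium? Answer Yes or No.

Row minima: Day → -7, Night → -4; maximin = -4.
Column maxima: East → 4, West → 3; minimax = 3.
-4 ≠ 3, so no pure-strategy equilibrium exists.

No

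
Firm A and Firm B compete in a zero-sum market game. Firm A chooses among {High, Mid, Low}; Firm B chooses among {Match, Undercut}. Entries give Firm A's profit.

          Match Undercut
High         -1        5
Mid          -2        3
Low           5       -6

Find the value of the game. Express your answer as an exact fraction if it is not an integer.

Row minima: High → -1, Mid → -2, Low → -6; maximin = -1.
Column maxima: Match → 5, Undercut → 5; minimax = 5.
-1 ≠ 5, so there is no saddle point; optimal play is mixed.
Mid is strictly dominated by High, so Firm A never plays it.
On the remaining 2×2 (High, Low vs Match, Undercut):
Let Firm A play High with probability p. Expected payoff against Match: (-1)p + 5(1−p) = −6p + 5; against Undercut: 5p + (-6)(1−p) = 11p − 6.
Setting these equal: −6p + 5 = 11p − 6 ⇒ −17p = -11 ⇒ p = 11/17, and the value is (-6)·(11/17) + 5 = 19/17.
For Firm B: with q = P(Match), equating High's and Low's payoffs gives −6q + 5 = 11q − 6 ⇒ q = 11/17.

19/17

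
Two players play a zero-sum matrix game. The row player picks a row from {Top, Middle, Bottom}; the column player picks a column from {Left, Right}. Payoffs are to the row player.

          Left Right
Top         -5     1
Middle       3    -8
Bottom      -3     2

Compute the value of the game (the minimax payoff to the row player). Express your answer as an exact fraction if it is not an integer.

Row minima: Top → -5, Middle → -8, Bottom → -3; maximin = -3.
Column maxima: Left → 3, Right → 2; minimax = 2.
-3 ≠ 2, so there is no saddle point; optimal play is mixed.
Top is strictly dominated by Bottom, so the row player never plays it.
On the remaining 2×2 (Middle, Bottom vs Left, Right):
Let the row player play Middle with probability p. Expected payoff against Left: 3p + (-3)(1−p) = 6p − 3; against Right: (-8)p + 2(1−p) = −10p + 2.
Setting these equal: 6p − 3 = −10p + 2 ⇒ 16p = 5 ⇒ p = 5/16, and the value is (6)·(5/16) − 3 = -9/8.
For the column player: with q = P(Left), equating Middle's and Bottom's payoffs gives 11q − 8 = −5q + 2 ⇒ q = 5/8.

-9/8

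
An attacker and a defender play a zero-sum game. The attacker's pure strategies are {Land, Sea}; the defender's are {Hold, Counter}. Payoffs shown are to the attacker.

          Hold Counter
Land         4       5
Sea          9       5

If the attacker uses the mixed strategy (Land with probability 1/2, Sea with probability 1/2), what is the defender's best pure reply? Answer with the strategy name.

Counter

If the defender plays Hold, the attacker's expected payoff is (1/2)·4 + (1/2)·9 = 13/2.
If the defender plays Counter, the attacker's expected payoff is (1/2)·5 + (1/2)·5 = 5.
The defender minimizes the attacker's payoff; the smallest is 5, so the best response is Counter.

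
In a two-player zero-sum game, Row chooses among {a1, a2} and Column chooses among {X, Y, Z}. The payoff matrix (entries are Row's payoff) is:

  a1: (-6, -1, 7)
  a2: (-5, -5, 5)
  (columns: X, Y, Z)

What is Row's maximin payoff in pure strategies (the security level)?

Row minima: a1 → -6, a2 → -5.
The best of these is -5.

-5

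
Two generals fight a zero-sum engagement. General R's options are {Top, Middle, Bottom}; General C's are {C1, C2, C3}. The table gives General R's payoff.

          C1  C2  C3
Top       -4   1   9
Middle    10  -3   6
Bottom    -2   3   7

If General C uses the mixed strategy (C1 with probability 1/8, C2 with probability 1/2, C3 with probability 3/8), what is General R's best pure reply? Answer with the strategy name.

Expected payoff of Top: (1/8)·(-4) + (1/2)·1 + (3/8)·9 = 27/8.
Expected payoff of Middle: (1/8)·10 + (1/2)·(-3) + (3/8)·6 = 2.
Expected payoff of Bottom: (1/8)·(-2) + (1/2)·3 + (3/8)·7 = 31/8.
The largest is 31/8, so General R's best response is Bottom.

Bottom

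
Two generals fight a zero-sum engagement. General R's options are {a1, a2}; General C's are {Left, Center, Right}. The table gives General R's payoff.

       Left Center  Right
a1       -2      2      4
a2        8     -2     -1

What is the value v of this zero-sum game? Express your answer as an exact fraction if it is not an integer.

6/7

Row minima: a1 → -2, a2 → -2; maximin = -2.
Column maxima: Left → 8, Center → 2, Right → 4; minimax = 2.
-2 ≠ 2, so there is no saddle point; optimal play is mixed.
Right is strictly dominated by Center (it gives General R strictly more in every row), so General C never plays it.
On the remaining 2×2 (a1, a2 vs Left, Center):
Let General R play a1 with probability p. Expected payoff against Left: (-2)p + 8(1−p) = −10p + 8; against Center: 2p + (-2)(1−p) = 4p − 2.
Setting these equal: −10p + 8 = 4p − 2 ⇒ −14p = -10 ⇒ p = 5/7, and the value is (-10)·(5/7) + 8 = 6/7.
For General C: with q = P(Left), equating a1's and a2's payoffs gives −4q + 2 = 10q − 2 ⇒ q = 2/7.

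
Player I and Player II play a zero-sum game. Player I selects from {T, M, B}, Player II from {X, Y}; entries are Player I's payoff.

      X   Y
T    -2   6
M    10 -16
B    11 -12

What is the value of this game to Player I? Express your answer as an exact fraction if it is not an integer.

42/31

Row minima: T → -2, M → -16, B → -12; maximin = -2.
Column maxima: X → 11, Y → 6; minimax = 6.
-2 ≠ 6, so there is no saddle point; optimal play is mixed.
M is strictly dominated by B, so Player I never plays it.
On the remaining 2×2 (T, B vs X, Y):
Let Player I play T with probability p. Expected payoff against X: (-2)p + 11(1−p) = −13p + 11; against Y: 6p + (-12)(1−p) = 18p − 12.
Setting these equal: −13p + 11 = 18p − 12 ⇒ −31p = -23 ⇒ p = 23/31, and the value is (-13)·(23/31) + 11 = 42/31.
For Player II: with q = P(X), equating T's and B's payoffs gives −8q + 6 = 23q − 12 ⇒ q = 18/31.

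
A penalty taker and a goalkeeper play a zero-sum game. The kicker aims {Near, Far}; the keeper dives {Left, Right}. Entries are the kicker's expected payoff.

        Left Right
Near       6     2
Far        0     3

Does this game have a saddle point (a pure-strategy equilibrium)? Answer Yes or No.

Row minima: Near → 2, Far → 0; maximin = 2.
Column maxima: Left → 6, Right → 3; minimax = 3.
2 ≠ 3, so no pure-strategy equilibrium exists.

No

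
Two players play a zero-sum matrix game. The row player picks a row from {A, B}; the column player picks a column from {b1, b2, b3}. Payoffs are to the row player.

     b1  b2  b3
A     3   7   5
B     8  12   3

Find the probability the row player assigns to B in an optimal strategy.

2/7

Row minima: A → 3, B → 3; maximin = 3.
Column maxima: b1 → 8, b2 → 12, b3 → 5; minimax = 5.
3 ≠ 5, so there is no saddle point; optimal play is mixed.
b2 is strictly dominated by b1 (it gives the row player strictly more in every row), so the column player never plays it.
On the remaining 2×2 (A, B vs b1, b3):
Let the row player play A with probability p. Expected payoff against b1: 3p + 8(1−p) = −5p + 8; against b3: 5p + 3(1−p) = 2p + 3.
Setting these equal: −5p + 8 = 2p + 3 ⇒ −7p = -5 ⇒ p = 5/7, and the value is (-5)·(5/7) + 8 = 31/7.
For the column player: with q = P(b1), equating A's and B's payoffs gives −2q + 5 = 5q + 3 ⇒ q = 2/7.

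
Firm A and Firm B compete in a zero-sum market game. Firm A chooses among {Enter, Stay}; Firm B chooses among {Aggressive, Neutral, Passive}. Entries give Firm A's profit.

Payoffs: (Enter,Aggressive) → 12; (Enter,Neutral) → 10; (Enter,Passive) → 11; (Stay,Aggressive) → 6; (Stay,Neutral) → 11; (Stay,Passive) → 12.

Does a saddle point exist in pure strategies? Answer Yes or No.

No

Row minima: Enter → 10, Stay → 6; maximin = 10.
Column maxima: Aggressive → 12, Neutral → 11, Passive → 12; minimax = 11.
10 ≠ 11, so no pure-strategy equilibrium exists.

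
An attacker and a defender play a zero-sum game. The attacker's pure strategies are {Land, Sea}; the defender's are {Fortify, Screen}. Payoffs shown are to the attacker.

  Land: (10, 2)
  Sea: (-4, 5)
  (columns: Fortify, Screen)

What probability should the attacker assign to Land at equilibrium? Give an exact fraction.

Row minima: Land → 2, Sea → -4; maximin = 2.
Column maxima: Fortify → 10, Screen → 5; minimax = 5.
2 ≠ 5, so there is no saddle point; optimal play is mixed.
Let the attacker play Land with probability p. Expected payoff against Fortify: 10p + (-4)(1−p) = 14p − 4; against Screen: 2p + 5(1−p) = −3p + 5.
Setting these equal: 14p − 4 = −3p + 5 ⇒ 17p = 9 ⇒ p = 9/17, and the value is (14)·(9/17) − 4 = 58/17.
For the defender: with q = P(Fortify), equating Land's and Sea's payoffs gives 8q + 2 = −9q + 5 ⇒ q = 3/17.

9/17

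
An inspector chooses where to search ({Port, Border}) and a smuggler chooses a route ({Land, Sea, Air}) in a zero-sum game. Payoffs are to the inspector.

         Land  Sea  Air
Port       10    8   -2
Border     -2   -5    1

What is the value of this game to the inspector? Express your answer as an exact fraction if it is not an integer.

-1/8

Row minima: Port → -2, Border → -5; maximin = -2.
Column maxima: Land → 10, Sea → 8, Air → 1; minimax = 1.
-2 ≠ 1, so there is no saddle point; optimal play is mixed.
Land is strictly dominated by Sea (it gives the inspector strictly more in every row), so the smuggler never plays it.
On the remaining 2×2 (Port, Border vs Sea, Air):
Let the inspector play Port with probability p. Expected payoff against Sea: 8p + (-5)(1−p) = 13p − 5; against Air: (-2)p + 1(1−p) = −3p + 1.
Setting these equal: 13p − 5 = −3p + 1 ⇒ 16p = 6 ⇒ p = 3/8, and the value is (13)·(3/8) − 5 = -1/8.
For the smuggler: with q = P(Sea), equating Port's and Border's payoffs gives 10q − 2 = −6q + 1 ⇒ q = 3/16.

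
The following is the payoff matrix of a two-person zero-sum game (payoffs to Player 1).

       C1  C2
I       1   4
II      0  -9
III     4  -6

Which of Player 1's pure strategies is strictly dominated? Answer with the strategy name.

II

I gives a strictly higher payoff than II against every column: 1 > 0, 4 > -9.
So II is strictly dominated and Player 1 never plays it.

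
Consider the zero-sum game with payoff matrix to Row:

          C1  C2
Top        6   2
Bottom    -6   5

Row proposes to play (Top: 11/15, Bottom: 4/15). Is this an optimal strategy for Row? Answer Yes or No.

Against C1 this mix gives (11/15)·6 + (4/15)·(-6) = 14/5.
Against C2 this mix gives (11/15)·2 + (4/15)·5 = 14/5.
All of Column's active replies (C1, C2) yield 14/5, and no column does worse for Row. The mix makes Column indifferent and guarantees 14/5, so it is optimal.

Yes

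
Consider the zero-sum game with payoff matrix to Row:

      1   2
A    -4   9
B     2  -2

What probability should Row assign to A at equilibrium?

Row minima: A → -4, B → -2; maximin = -2.
Column maxima: 1 → 2, 2 → 9; minimax = 2.
-2 ≠ 2, so there is no saddle point; optimal play is mixed.
Let Row play A with probability p. Expected payoff against 1: (-4)p + 2(1−p) = −6p + 2; against 2: 9p + (-2)(1−p) = 11p − 2.
Setting these equal: −6p + 2 = 11p − 2 ⇒ −17p = -4 ⇒ p = 4/17, and the value is (-6)·(4/17) + 2 = 10/17.
For Column: with q = P(1), equating A's and B's payoffs gives −13q + 9 = 4q − 2 ⇒ q = 11/17.

4/17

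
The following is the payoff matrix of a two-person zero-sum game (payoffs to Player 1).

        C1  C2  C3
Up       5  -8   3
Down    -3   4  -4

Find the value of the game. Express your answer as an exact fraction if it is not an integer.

Row minima: Up → -8, Down → -4; maximin = -4.
Column maxima: C1 → 5, C2 → 4, C3 → 3; minimax = 3.
-4 ≠ 3, so there is no saddle point; optimal play is mixed.
C1 is strictly dominated by C3 (it gives Player 1 strictly more in every row), so Player 2 never plays it.
On the remaining 2×2 (Up, Down vs C2, C3):
Let Player 1 play Up with probability p. Expected payoff against C2: (-8)p + 4(1−p) = −12p + 4; against C3: 3p + (-4)(1−p) = 7p − 4.
Setting these equal: −12p + 4 = 7p − 4 ⇒ −19p = -8 ⇒ p = 8/19, and the value is (-12)·(8/19) + 4 = -20/19.
For Player 2: with q = P(C2), equating Up's and Down's payoffs gives −11q + 3 = 8q − 4 ⇒ q = 7/19.

-20/19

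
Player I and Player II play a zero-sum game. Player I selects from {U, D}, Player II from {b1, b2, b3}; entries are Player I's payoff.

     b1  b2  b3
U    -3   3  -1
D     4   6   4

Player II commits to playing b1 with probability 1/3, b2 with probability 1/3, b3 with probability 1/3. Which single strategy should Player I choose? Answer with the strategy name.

D

Expected payoff of U: (1/3)·(-3) + (1/3)·3 + (1/3)·(-1) = -1/3.
Expected payoff of D: (1/3)·4 + (1/3)·6 + (1/3)·4 = 14/3.
The largest is 14/3, so Player I's best response is D.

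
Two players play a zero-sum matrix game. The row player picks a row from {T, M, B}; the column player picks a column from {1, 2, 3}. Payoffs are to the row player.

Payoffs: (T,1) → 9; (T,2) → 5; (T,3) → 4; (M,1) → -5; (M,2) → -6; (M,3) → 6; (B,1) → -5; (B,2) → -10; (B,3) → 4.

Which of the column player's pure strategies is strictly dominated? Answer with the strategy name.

2 holds the row player's payoff strictly below 1 in every row: 5 < 9, -6 < -5, -10 < -5.
So 1 is strictly dominated for the column player.

1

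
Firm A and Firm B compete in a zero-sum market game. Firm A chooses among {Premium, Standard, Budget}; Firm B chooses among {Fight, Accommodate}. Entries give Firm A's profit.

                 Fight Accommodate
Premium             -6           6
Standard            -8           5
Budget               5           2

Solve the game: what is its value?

Row minima: Premium → -6, Standard → -8, Budget → 2; maximin = 2.
Column maxima: Fight → 5, Accommodate → 6; minimax = 5.
2 ≠ 5, so there is no saddle point; optimal play is mixed.
Standard is strictly dominated by Premium, so Firm A never plays it.
On the remaining 2×2 (Premium, Budget vs Fight, Accommodate):
Let Firm A play Premium with probability p. Expected payoff against Fight: (-6)p + 5(1−p) = −11p + 5; against Accommodate: 6p + 2(1−p) = 4p + 2.
Setting these equal: −11p + 5 = 4p + 2 ⇒ −15p = -3 ⇒ p = 1/5, and the value is (-11)·(1/5) + 5 = 14/5.
For Firm B: with q = P(Fight), equating Premium's and Budget's payoffs gives −12q + 6 = 3q + 2 ⇒ q = 4/15.

14/5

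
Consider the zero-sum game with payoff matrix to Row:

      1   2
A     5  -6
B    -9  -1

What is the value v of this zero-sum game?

-59/19

Row minima: A → -6, B → -9; maximin = -6.
Column maxima: 1 → 5, 2 → -1; minimax = -1.
-6 ≠ -1, so there is no saddle point; optimal play is mixed.
Let Row play A with probability p. Expected payoff against 1: 5p + (-9)(1−p) = 14p − 9; against 2: (-6)p + (-1)(1−p) = −5p − 1.
Setting these equal: 14p − 9 = −5p − 1 ⇒ 19p = 8 ⇒ p = 8/19, and the value is (14)·(8/19) − 9 = -59/19.
For Column: with q = P(1), equating A's and B's payoffs gives 11q − 6 = −8q − 1 ⇒ q = 5/19.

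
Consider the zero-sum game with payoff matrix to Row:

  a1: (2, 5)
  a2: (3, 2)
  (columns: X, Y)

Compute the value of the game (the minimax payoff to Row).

Row minima: a1 → 2, a2 → 2; maximin = 2.
Column maxima: X → 3, Y → 5; minimax = 3.
2 ≠ 3, so there is no saddle point; optimal play is mixed.
Let Row play a1 with probability p. Expected payoff against X: 2p + 3(1−p) = −p + 3; against Y: 5p + 2(1−p) = 3p + 2.
Setting these equal: −p + 3 = 3p + 2 ⇒ −4p = -1 ⇒ p = 1/4, and the value is (-1)·(1/4) + 3 = 11/4.
For Column: with q = P(X), equating a1's and a2's payoffs gives −3q + 5 = q + 2 ⇒ q = 3/4.

11/4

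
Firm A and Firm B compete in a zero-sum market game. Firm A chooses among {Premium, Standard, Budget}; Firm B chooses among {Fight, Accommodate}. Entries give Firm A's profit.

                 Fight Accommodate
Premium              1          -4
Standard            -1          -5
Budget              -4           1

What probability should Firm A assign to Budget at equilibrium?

Row minima: Premium → -4, Standard → -5, Budget → -4; maximin = -4.
Column maxima: Fight → 1, Accommodate → 1; minimax = 1.
-4 ≠ 1, so there is no saddle point; optimal play is mixed.
Standard is strictly dominated by Premium, so Firm A never plays it.
On the remaining 2×2 (Premium, Budget vs Fight, Accommodate):
Let Firm A play Premium with probability p. Expected payoff against Fight: 1p + (-4)(1−p) = 5p − 4; against Accommodate: (-4)p + 1(1−p) = −5p + 1.
Setting these equal: 5p − 4 = −5p + 1 ⇒ 10p = 5 ⇒ p = 1/2, and the value is (5)·(1/2) − 4 = -3/2.
For Firm B: with q = P(Fight), equating Premium's and Budget's payoffs gives 5q − 4 = −5q + 1 ⇒ q = 1/2.

1/2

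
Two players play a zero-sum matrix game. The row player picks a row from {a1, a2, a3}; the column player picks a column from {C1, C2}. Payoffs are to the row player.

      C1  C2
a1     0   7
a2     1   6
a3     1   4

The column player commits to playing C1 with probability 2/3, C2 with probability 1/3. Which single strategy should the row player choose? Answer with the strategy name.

Expected payoff of a1: (2/3)·0 + (1/3)·7 = 7/3.
Expected payoff of a2: (2/3)·1 + (1/3)·6 = 8/3.
Expected payoff of a3: (2/3)·1 + (1/3)·4 = 2.
The largest is 8/3, so the row player's best response is a2.

a2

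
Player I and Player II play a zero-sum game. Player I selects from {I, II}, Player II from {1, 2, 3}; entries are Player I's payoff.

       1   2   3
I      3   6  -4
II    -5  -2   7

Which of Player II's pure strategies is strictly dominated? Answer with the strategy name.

2

1 holds Player I's payoff strictly below 2 in every row: 3 < 6, -5 < -2.
So 2 is strictly dominated for Player II.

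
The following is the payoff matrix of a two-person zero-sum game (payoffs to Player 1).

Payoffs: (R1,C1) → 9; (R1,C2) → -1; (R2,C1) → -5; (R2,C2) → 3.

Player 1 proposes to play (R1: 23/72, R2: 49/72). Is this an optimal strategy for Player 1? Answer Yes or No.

No

Against C1 this mix gives (23/72)·9 + (49/72)·(-5) = -19/36.
Against C2 this mix gives (23/72)·(-1) + (49/72)·3 = 31/18.
Player 2 will play C1, holding Player 1 to -19/36. Shifting weight toward the row that does better against C1 would raise this floor (the equalizing mix achieves 11/9 against both C1 and C2), so the proposed strategy is not optimal.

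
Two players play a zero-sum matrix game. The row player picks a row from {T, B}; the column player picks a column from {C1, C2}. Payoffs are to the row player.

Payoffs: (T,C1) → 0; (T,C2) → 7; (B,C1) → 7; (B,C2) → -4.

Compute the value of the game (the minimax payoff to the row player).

Row minima: T → 0, B → -4; maximin = 0.
Column maxima: C1 → 7, C2 → 7; minimax = 7.
0 ≠ 7, so there is no saddle point; optimal play is mixed.
Let the row player play T with probability p. Expected payoff against C1: 0p + 7(1−p) = −7p + 7; against C2: 7p + (-4)(1−p) = 11p − 4.
Setting these equal: −7p + 7 = 11p − 4 ⇒ −18p = -11 ⇒ p = 11/18, and the value is (-7)·(11/18) + 7 = 49/18.
For the column player: with q = P(C1), equating T's and B's payoffs gives −7q + 7 = 11q − 4 ⇒ q = 11/18.

49/18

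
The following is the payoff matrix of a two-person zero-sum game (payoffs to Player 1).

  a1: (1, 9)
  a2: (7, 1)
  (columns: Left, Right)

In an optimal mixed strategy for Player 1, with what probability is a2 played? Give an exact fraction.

Row minima: a1 → 1, a2 → 1; maximin = 1.
Column maxima: Left → 7, Right → 9; minimax = 7.
1 ≠ 7, so there is no saddle point; optimal play is mixed.
Let Player 1 play a1 with probability p. Expected payoff against Left: 1p + 7(1−p) = −6p + 7; against Right: 9p + 1(1−p) = 8p + 1.
Setting these equal: −6p + 7 = 8p + 1 ⇒ −14p = -6 ⇒ p = 3/7, and the value is (-6)·(3/7) + 7 = 31/7.
For Player 2: with q = P(Left), equating a1's and a2's payoffs gives −8q + 9 = 6q + 1 ⇒ q = 4/7.

4/7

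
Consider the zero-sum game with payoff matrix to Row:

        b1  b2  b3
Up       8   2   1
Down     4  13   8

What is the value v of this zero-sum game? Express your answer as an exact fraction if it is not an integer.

60/11

Row minima: Up → 1, Down → 4; maximin = 4.
Column maxima: b1 → 8, b2 → 13, b3 → 8; minimax = 8.
4 ≠ 8, so there is no saddle point; optimal play is mixed.
b2 is strictly dominated by b3 (it gives Row strictly more in every row), so Column never plays it.
On the remaining 2×2 (Up, Down vs b1, b3):
Let Row play Up with probability p. Expected payoff against b1: 8p + 4(1−p) = 4p + 4; against b3: 1p + 8(1−p) = −7p + 8.
Setting these equal: 4p + 4 = −7p + 8 ⇒ 11p = 4 ⇒ p = 4/11, and the value is (4)·(4/11) + 4 = 60/11.
For Column: with q = P(b1), equating Up's and Down's payoffs gives 7q + 1 = −4q + 8 ⇒ q = 7/11.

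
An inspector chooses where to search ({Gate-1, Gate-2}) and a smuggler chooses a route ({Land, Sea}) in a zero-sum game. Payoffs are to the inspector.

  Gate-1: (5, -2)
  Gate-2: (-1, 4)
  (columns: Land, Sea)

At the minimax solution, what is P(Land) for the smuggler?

1/2

Row minima: Gate-1 → -2, Gate-2 → -1; maximin = -1.
Column maxima: Land → 5, Sea → 4; minimax = 4.
-1 ≠ 4, so there is no saddle point; optimal play is mixed.
Let the inspector play Gate-1 with probability p. Expected payoff against Land: 5p + (-1)(1−p) = 6p − 1; against Sea: (-2)p + 4(1−p) = −6p + 4.
Setting these equal: 6p − 1 = −6p + 4 ⇒ 12p = 5 ⇒ p = 5/12, and the value is (6)·(5/12) − 1 = 3/2.
For the smuggler: with q = P(Land), equating Gate-1's and Gate-2's payoffs gives 7q − 2 = −5q + 4 ⇒ q = 1/2.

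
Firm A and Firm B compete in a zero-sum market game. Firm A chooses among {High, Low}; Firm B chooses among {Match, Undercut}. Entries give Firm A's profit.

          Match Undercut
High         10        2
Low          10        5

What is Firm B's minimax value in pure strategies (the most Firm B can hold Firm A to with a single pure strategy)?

5

Column maxima: Match → 10, Undercut → 5.
The smallest of these is 5.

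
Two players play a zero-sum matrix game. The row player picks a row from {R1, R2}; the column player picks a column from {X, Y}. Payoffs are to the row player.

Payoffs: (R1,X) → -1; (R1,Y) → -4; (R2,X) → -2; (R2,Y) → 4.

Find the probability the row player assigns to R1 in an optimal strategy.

Row minima: R1 → -4, R2 → -2; maximin = -2.
Column maxima: X → -1, Y → 4; minimax = -1.
-2 ≠ -1, so there is no saddle point; optimal play is mixed.
Let the row player play R1 with probability p. Expected payoff against X: (-1)p + (-2)(1−p) = p − 2; against Y: (-4)p + 4(1−p) = −8p + 4.
Setting these equal: p − 2 = −8p + 4 ⇒ 9p = 6 ⇒ p = 2/3, and the value is (1)·(2/3) − 2 = -4/3.
For the column player: with q = P(X), equating R1's and R2's payoffs gives 3q − 4 = −6q + 4 ⇒ q = 8/9.

2/3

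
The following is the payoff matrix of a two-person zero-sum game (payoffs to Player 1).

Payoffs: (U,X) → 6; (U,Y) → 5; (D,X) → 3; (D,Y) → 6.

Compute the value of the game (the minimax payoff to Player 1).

Row minima: U → 5, D → 3; maximin = 5.
Column maxima: X → 6, Y → 6; minimax = 6.
5 ≠ 6, so there is no saddle point; optimal play is mixed.
Let Player 1 play U with probability p. Expected payoff against X: 6p + 3(1−p) = 3p + 3; against Y: 5p + 6(1−p) = −p + 6.
Setting these equal: 3p + 3 = −p + 6 ⇒ 4p = 3 ⇒ p = 3/4, and the value is (3)·(3/4) + 3 = 21/4.
For Player 2: with q = P(X), equating U's and D's payoffs gives q + 5 = −3q + 6 ⇒ q = 1/4.

21/4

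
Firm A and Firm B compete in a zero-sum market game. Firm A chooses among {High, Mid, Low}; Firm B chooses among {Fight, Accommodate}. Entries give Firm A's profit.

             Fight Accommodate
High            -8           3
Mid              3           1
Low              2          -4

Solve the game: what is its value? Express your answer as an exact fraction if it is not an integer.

17/13

Row minima: High → -8, Mid → 1, Low → -4; maximin = 1.
Column maxima: Fight → 3, Accommodate → 3; minimax = 3.
1 ≠ 3, so there is no saddle point; optimal play is mixed.
Low is strictly dominated by Mid, so Firm A never plays it.
On the remaining 2×2 (High, Mid vs Fight, Accommodate):
Let Firm A play High with probability p. Expected payoff against Fight: (-8)p + 3(1−p) = −11p + 3; against Accommodate: 3p + 1(1−p) = 2p + 1.
Setting these equal: −11p + 3 = 2p + 1 ⇒ −13p = -2 ⇒ p = 2/13, and the value is (-11)·(2/13) + 3 = 17/13.
For Firm B: with q = P(Fight), equating High's and Mid's payoffs gives −11q + 3 = 2q + 1 ⇒ q = 2/13.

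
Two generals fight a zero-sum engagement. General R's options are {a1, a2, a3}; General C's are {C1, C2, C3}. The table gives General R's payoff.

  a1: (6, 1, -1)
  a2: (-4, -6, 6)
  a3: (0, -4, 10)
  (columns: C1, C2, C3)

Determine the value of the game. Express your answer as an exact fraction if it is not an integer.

3/8

Row minima: a1 → -1, a2 → -6, a3 → -4; maximin = -1.
Column maxima: C1 → 6, C2 → 1, C3 → 10; minimax = 1.
-1 ≠ 1, so there is no saddle point; optimal play is mixed.
a2 is strictly dominated by a3, so General R never plays it.
C1 is strictly dominated by C2 (it gives General R strictly more in every row), so General C never plays it.
On the remaining 2×2 (a1, a3 vs C2, C3):
Let General R play a1 with probability p. Expected payoff against C2: 1p + (-4)(1−p) = 5p − 4; against C3: (-1)p + 10(1−p) = −11p + 10.
Setting these equal: 5p − 4 = −11p + 10 ⇒ 16p = 14 ⇒ p = 7/8, and the value is (5)·(7/8) − 4 = 3/8.
For General C: with q = P(C2), equating a1's and a3's payoffs gives 2q − 1 = −14q + 10 ⇒ q = 11/16.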